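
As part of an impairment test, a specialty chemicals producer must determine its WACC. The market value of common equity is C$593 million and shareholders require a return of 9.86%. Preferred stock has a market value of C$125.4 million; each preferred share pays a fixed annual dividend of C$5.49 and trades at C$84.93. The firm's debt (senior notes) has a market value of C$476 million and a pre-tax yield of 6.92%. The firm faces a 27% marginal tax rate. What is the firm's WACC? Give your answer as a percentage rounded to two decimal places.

Cost of preferred: Rp = 5.49 / 84.93 = 6.4641%.
Total capital V = 593 + 125.4 + 476 = 1194.4.
Equity: weight = 593/1194.4 = 0.4965; cost = 9.86%.
Preferred: weight = 125.4/1194.4 = 0.1050; cost = 6.4641%.
Senior notes: weight = 476/1194.4 = 0.3985; after-tax cost = 6.92% × (1 − 27%) = 5.0516%.
WACC = 0.4965 × 9.8600% + 0.1050 × 6.4641% + 0.3985 × 5.0516% = 7.5872%.

7.59%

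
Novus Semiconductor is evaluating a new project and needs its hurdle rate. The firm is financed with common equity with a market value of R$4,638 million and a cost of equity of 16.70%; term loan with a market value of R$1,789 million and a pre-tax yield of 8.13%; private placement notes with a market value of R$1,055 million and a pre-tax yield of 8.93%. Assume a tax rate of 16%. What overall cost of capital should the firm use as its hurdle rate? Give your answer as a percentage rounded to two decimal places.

13.04%

Total capital V = 4638 + 1789 + 1055 = 7482.
Equity: weight = 4638/7482 = 0.6199; cost = 16.7%.
Term loan: weight = 1789/7482 = 0.2391; after-tax cost = 8.13% × (1 − 16%) = 6.8292%.
Private placement notes: weight = 1055/7482 = 0.1410; after-tax cost = 8.93% × (1 − 16%) = 7.5012%.
WACC = 0.6199 × 16.7000% + 0.2391 × 6.8292% + 0.1410 × 7.5012% = 13.0427%.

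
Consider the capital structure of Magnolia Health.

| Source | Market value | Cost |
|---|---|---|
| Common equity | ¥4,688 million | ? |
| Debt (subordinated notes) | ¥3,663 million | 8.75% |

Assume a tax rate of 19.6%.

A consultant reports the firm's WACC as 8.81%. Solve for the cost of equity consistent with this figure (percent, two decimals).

Total capital V = 4688 + 3663 = 8351.
Equity weight = 4688/8351 = 0.5614.
Subordinated notes weight = 3663/8351 = 0.4386.
Debt contribution = 0.4386 × 8.75% × (1 − 19.6%) = 3.0858%.
Required equity contribution = 8.81% − 3.0858% = 5.7242%.
Re = 5.7242% / 0.5614 = 10.1969%.

10.20%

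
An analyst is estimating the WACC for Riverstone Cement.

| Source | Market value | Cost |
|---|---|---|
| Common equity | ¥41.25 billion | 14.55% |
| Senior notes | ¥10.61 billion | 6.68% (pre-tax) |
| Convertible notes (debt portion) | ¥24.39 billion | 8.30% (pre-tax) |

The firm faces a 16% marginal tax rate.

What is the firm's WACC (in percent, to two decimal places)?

10.88%

Total capital V = 41.25 + 10.61 + 24.39 = 76.25.
Equity: weight = 41.25/76.25 = 0.5410; cost = 14.55%.
Senior notes: weight = 10.61/76.25 = 0.1391; after-tax cost = 6.68% × (1 − 16%) = 5.6112%.
Convertible notes (debt portion): weight = 24.39/76.25 = 0.3199; after-tax cost = 8.3% × (1 − 16%) = 6.9720%.
WACC = 0.5410 × 14.5500% + 0.1391 × 5.6112% + 0.3199 × 6.9720% = 10.8822%.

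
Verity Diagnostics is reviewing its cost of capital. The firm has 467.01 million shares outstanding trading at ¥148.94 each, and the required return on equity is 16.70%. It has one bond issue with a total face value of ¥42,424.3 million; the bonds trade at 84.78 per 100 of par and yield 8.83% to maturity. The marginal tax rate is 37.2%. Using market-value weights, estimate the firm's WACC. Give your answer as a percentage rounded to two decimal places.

Market value of equity E = 148.94 × 467.01m = 69556.4694m. Market value of debt D = 42424.3m × 84.78/100 = 35967.32154m.
Total capital V = 69556.4694 + 35967.32154 = 105523.79094.
Equity: weight = 69556.4694/105523.79094 = 0.6592; cost = 16.7%.
Bonds outstanding: weight = 35967.32154/105523.79094 = 0.3408; after-tax cost = 8.83% × (1 − 37.2%) = 5.5452%.
WACC = 0.6592 × 16.7000% + 0.3408 × 5.5452% = 12.8979%.

12.90%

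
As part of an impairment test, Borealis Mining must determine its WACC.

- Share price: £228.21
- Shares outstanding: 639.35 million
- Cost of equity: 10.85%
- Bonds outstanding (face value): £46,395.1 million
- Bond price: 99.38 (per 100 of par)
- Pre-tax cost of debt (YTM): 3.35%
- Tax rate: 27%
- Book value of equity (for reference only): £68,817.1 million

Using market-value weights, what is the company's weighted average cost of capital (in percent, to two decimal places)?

8.83%

Market value of equity E = 228.21 × 639.35m = 145906.0635m. Market value of debt D = 46395.1m × 99.38/100 = 46107.45038m.
Total capital V = 145906.0635 + 46107.45038 = 192013.51388.
Equity: weight = 145906.0635/192013.51388 = 0.7599; cost = 10.85%.
Bonds outstanding: weight = 46107.45038/192013.51388 = 0.2401; after-tax cost = 3.35% × (1 − 27%) = 2.4455%.
WACC = 0.7599 × 10.8500% + 0.2401 × 2.4455% = 8.8319%.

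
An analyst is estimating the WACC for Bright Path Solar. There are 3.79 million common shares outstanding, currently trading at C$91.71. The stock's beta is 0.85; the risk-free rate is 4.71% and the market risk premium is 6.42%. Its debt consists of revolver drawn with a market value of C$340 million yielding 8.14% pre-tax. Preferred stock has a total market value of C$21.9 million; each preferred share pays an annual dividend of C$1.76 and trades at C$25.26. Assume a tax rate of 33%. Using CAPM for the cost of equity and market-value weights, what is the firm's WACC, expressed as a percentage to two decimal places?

7.81%

Cost of equity via CAPM: Re = 4.71% + 0.85 × 6.42% = 10.1670%.
Cost of preferred: Rp = 1.76 / 25.26 = 6.9675%.
Market value of equity E = 91.71 × 3.79m = 347.5809m.
Total capital V = 347.5809 + 21.9 + 340 = 709.4809.
Equity: weight = 347.5809/709.4809 = 0.4899; cost = 10.167%.
Preferred: weight = 21.9/709.4809 = 0.0309; cost = 6.9675%.
Revolver drawn: weight = 340/709.4809 = 0.4792; after-tax cost = 8.14% × (1 − 33%) = 5.4538%.
WACC = 0.4899 × 10.1670% + 0.0309 × 6.9675% + 0.4792 × 5.4538% = 7.8096%.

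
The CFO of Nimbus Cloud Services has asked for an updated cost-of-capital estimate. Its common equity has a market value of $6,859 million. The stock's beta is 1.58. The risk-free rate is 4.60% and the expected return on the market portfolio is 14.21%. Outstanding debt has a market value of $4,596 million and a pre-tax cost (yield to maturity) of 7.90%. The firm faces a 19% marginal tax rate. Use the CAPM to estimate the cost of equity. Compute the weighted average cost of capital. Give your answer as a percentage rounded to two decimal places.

Market risk premium = 14.21% − 4.6% = 9.61%.
Cost of equity via CAPM: Re = 4.6% + 1.58 × 9.61% = 19.7838%.
Total capital V = 6859 + 4596 = 11455.
Equity: weight = 6859/11455 = 0.5988; cost = 19.7838%.
Debt: weight = 4596/11455 = 0.4012; after-tax cost = 7.9% × (1 − 19%) = 6.3990%.
WACC = 0.5988 × 19.7838% + 0.4012 × 6.3990% = 14.4135%.

14.41%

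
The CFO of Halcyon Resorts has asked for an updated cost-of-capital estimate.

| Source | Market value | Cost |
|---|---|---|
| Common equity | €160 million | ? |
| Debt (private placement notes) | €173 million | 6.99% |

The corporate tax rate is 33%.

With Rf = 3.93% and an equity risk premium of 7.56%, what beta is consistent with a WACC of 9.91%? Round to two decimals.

Total capital V = 160 + 173 = 333.
Equity weight = 160/333 = 0.4805.
Private placement notes weight = 173/333 = 0.5195.
Debt contribution = 0.5195 × 6.99% × (1 − 33%) = 2.4331%.
Required equity contribution = 9.91% − 2.4331% = 7.4769%  ⇒  Re = 15.5614%.
CAPM: 15.5614% = 3.93% + β × 7.56%  ⇒  β = 1.5385.

1.54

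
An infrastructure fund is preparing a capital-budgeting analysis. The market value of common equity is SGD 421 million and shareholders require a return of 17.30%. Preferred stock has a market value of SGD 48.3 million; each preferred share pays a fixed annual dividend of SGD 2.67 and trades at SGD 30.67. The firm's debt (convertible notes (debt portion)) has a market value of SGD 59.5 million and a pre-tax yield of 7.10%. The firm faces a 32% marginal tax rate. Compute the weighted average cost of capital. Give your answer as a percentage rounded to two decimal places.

Cost of preferred: Rp = 2.67 / 30.67 = 8.7056%.
Total capital V = 421 + 48.3 + 59.5 = 528.8.
Equity: weight = 421/528.8 = 0.7961; cost = 17.3%.
Preferred: weight = 48.3/528.8 = 0.0913; cost = 8.7056%.
Convertible notes (debt portion): weight = 59.5/528.8 = 0.1125; after-tax cost = 7.1% × (1 − 32%) = 4.8280%.
WACC = 0.7961 × 17.3000% + 0.0913 × 8.7056% + 0.1125 × 4.8280% = 15.1117%.

15.11%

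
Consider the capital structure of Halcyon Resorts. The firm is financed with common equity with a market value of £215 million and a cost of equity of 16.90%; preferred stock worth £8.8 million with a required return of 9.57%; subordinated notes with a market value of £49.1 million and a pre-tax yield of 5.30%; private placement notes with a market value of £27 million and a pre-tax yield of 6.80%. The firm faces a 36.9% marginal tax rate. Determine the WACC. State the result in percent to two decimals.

13.33%

Total capital V = 215 + 8.8 + 49.1 + 27 = 299.9.
Equity: weight = 215/299.9 = 0.7169; cost = 16.9%.
Preferred: weight = 8.8/299.9 = 0.0293; cost = 9.57%.
Subordinated notes: weight = 49.1/299.9 = 0.1637; after-tax cost = 5.3% × (1 − 36.9%) = 3.3443%.
Private placement notes: weight = 27/299.9 = 0.0900; after-tax cost = 6.8% × (1 − 36.9%) = 4.2908%.
WACC = 0.7169 × 16.9000% + 0.0293 × 9.5700% + 0.1637 × 3.3443% + 0.0900 × 4.2908% = 13.3304%.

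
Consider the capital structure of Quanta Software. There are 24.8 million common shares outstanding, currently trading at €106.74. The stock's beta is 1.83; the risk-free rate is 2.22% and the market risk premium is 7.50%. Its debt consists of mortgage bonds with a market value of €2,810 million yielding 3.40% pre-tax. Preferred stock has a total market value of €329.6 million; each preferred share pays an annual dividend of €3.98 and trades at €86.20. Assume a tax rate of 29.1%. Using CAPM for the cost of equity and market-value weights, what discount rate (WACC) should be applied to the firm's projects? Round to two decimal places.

8.73%

Cost of equity via CAPM: Re = 2.22% + 1.83 × 7.5% = 15.9450%.
Cost of preferred: Rp = 3.98 / 86.2 = 4.6172%.
Market value of equity E = 106.74 × 24.8m = 2647.152m.
Total capital V = 2647.152 + 329.6 + 2810 = 5786.752.
Equity: weight = 2647.152/5786.752 = 0.4575; cost = 15.945%.
Preferred: weight = 329.6/5786.752 = 0.0570; cost = 4.6172%.
Mortgage bonds: weight = 2810/5786.752 = 0.4856; after-tax cost = 3.4% × (1 − 29.1%) = 2.4106%.
WACC = 0.4575 × 15.9450% + 0.0570 × 4.6172% + 0.4856 × 2.4106% = 8.7276%.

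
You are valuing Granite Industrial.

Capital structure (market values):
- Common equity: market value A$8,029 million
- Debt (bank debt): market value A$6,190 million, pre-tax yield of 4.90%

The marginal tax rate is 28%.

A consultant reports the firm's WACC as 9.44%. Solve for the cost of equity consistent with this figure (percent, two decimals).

Total capital V = 8029 + 6190 = 14219.
Equity weight = 8029/14219 = 0.5647.
Bank debt weight = 6190/14219 = 0.4353.
Debt contribution = 0.4353 × 4.9% × (1 − 28%) = 1.5359%.
Required equity contribution = 9.44% − 1.5359% = 7.9041%.
Re = 7.9041% / 0.5647 = 13.9979%.

14.00%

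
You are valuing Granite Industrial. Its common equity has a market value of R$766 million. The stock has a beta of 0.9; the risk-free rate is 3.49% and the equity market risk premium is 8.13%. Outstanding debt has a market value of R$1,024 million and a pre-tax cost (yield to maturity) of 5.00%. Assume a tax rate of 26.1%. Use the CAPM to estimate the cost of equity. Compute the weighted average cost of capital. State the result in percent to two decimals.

6.74%

Cost of equity via CAPM: Re = 3.49% + 0.9 × 8.13% = 10.8070%.
Total capital V = 766 + 1024 = 1790.
Equity: weight = 766/1790 = 0.4279; cost = 10.807%.
Debt: weight = 1024/1790 = 0.5721; after-tax cost = 5% × (1 − 26.1%) = 3.6950%.
WACC = 0.4279 × 10.8070% + 0.5721 × 3.6950% = 6.7385%.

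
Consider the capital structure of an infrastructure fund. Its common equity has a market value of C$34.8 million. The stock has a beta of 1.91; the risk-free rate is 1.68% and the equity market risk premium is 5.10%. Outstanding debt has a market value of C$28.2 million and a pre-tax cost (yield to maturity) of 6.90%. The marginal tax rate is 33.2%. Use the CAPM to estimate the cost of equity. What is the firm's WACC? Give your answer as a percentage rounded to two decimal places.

8.37%

Cost of equity via CAPM: Re = 1.68% + 1.91 × 5.1% = 11.4210%.
Total capital V = 34.8 + 28.2 = 63.
Equity: weight = 34.8/63 = 0.5524; cost = 11.421%.
Debt: weight = 28.2/63 = 0.4476; after-tax cost = 6.9% × (1 − 33.2%) = 4.6092%.
WACC = 0.5524 × 11.4210% + 0.4476 × 4.6092% = 8.3719%.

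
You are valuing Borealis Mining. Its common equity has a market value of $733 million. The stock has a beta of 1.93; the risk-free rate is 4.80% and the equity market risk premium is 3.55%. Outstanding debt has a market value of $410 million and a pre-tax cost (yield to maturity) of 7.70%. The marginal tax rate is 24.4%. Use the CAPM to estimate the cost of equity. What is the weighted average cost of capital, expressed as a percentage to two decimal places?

9.56%

Cost of equity via CAPM: Re = 4.8% + 1.93 × 3.55% = 11.6515%.
Total capital V = 733 + 410 = 1143.
Equity: weight = 733/1143 = 0.6413; cost = 11.6515%.
Debt: weight = 410/1143 = 0.3587; after-tax cost = 7.7% × (1 − 24.4%) = 5.8212%.
WACC = 0.6413 × 11.6515% + 0.3587 × 5.8212% = 9.5601%.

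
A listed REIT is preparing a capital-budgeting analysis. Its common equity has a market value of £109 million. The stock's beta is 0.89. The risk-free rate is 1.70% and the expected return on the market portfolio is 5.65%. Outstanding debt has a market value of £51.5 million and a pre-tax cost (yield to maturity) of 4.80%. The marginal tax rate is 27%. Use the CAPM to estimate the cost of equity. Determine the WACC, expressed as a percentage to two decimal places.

4.67%

Market risk premium = 5.65% − 1.7% = 3.95%.
Cost of equity via CAPM: Re = 1.7% + 0.89 × 3.95% = 5.2155%.
Total capital V = 109 + 51.5 = 160.5.
Equity: weight = 109/160.5 = 0.6791; cost = 5.2155%.
Debt: weight = 51.5/160.5 = 0.3209; after-tax cost = 4.8% × (1 − 27%) = 3.5040%.
WACC = 0.6791 × 5.2155% + 0.3209 × 3.5040% = 4.6663%.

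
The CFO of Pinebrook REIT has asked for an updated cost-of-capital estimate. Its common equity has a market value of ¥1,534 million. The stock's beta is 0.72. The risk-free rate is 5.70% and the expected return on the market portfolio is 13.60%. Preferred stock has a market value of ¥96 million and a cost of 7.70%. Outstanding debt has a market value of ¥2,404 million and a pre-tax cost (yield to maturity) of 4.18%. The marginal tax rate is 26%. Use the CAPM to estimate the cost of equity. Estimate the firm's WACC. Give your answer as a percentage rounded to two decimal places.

Market risk premium = 13.6% − 5.7% = 7.9%.
Cost of equity via CAPM: Re = 5.7% + 0.72 × 7.9% = 11.3880%.
Total capital V = 1534 + 96 + 2404 = 4034.
Equity: weight = 1534/4034 = 0.3803; cost = 11.388%.
Preferred: weight = 96/4034 = 0.0238; cost = 7.7%.
Debt: weight = 2404/4034 = 0.5959; after-tax cost = 4.18% × (1 − 26%) = 3.0932%.
WACC = 0.3803 × 11.3880% + 0.0238 × 7.7000% + 0.5959 × 3.0932% = 6.3571%.

6.36%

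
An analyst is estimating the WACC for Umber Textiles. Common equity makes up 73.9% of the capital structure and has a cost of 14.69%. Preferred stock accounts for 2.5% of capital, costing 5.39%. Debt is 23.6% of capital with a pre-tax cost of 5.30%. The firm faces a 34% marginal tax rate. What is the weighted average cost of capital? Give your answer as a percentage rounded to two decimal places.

11.82%

After-tax cost of debt = 5.3% × (1 − 34%) = 3.4980%.
WACC = 0.739 × 14.6900% + 0.025 × 5.3900% + 0.236 × 3.4980% = 11.8162%.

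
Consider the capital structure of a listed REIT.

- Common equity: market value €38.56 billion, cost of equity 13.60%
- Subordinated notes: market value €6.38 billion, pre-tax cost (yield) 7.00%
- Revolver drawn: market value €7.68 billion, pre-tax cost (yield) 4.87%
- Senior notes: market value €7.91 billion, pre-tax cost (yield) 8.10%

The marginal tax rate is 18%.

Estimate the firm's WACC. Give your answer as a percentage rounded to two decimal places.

Total capital V = 38.56 + 6.38 + 7.68 + 7.91 = 60.53.
Equity: weight = 38.56/60.53 = 0.6370; cost = 13.6%.
Subordinated notes: weight = 6.38/60.53 = 0.1054; after-tax cost = 7% × (1 − 18%) = 5.7400%.
Revolver drawn: weight = 7.68/60.53 = 0.1269; after-tax cost = 4.87% × (1 − 18%) = 3.9934%.
Senior notes: weight = 7.91/60.53 = 0.1307; after-tax cost = 8.1% × (1 − 18%) = 6.6420%.
WACC = 0.6370 × 13.6000% + 0.1054 × 5.7400% + 0.1269 × 3.9934% + 0.1307 × 6.6420% = 10.6434%.

10.64%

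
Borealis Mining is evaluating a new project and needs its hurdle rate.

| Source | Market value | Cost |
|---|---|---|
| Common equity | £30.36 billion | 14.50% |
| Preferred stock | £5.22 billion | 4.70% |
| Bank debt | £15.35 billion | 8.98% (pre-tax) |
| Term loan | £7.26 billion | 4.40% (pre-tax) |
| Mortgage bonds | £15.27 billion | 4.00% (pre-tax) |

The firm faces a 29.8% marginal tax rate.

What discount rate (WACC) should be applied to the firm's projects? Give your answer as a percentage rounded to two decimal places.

8.53%

Total capital V = 30.36 + 5.22 + 15.35 + 7.26 + 15.27 = 73.46.
Equity: weight = 30.36/73.46 = 0.4133; cost = 14.5%.
Preferred: weight = 5.22/73.46 = 0.0711; cost = 4.7%.
Bank debt: weight = 15.35/73.46 = 0.2090; after-tax cost = 8.98% × (1 − 29.8%) = 6.3040%.
Term loan: weight = 7.26/73.46 = 0.0988; after-tax cost = 4.4% × (1 − 29.8%) = 3.0888%.
Mortgage bonds: weight = 15.27/73.46 = 0.2079; after-tax cost = 4% × (1 − 29.8%) = 2.8080%.
WACC = 0.4133 × 14.5000% + 0.0711 × 4.7000% + 0.2090 × 6.3040% + 0.0988 × 3.0888% + 0.2079 × 2.8080% = 8.5328%.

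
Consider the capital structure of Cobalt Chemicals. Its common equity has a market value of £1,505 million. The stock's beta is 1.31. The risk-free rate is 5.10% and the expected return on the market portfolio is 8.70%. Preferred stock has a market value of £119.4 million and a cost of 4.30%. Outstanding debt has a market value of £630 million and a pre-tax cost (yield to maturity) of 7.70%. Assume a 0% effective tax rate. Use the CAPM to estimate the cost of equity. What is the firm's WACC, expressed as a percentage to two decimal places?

Market risk premium = 8.7% − 5.1% = 3.6%.
Cost of equity via CAPM: Re = 5.1% + 1.31 × 3.6% = 9.8160%.
Total capital V = 1505 + 119.4 + 630 = 2254.4.
Equity: weight = 1505/2254.4 = 0.6676; cost = 9.816%.
Preferred: weight = 119.4/2254.4 = 0.0530; cost = 4.3%.
Debt: weight = 630/2254.4 = 0.2795; after-tax cost = 7.7% × (1 − 0%) = 7.7000%.
WACC = 0.6676 × 9.8160% + 0.0530 × 4.3000% + 0.2795 × 7.7000% = 8.9325%.

8.93%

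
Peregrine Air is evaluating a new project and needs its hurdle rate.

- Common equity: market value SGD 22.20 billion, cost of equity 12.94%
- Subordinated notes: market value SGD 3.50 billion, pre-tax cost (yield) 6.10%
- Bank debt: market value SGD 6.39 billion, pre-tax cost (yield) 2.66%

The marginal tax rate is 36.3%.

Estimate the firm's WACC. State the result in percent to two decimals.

9.71%

Total capital V = 22.2 + 3.5 + 6.39 = 32.09.
Equity: weight = 22.2/32.09 = 0.6918; cost = 12.94%.
Subordinated notes: weight = 3.5/32.09 = 0.1091; after-tax cost = 6.1% × (1 − 36.3%) = 3.8857%.
Bank debt: weight = 6.39/32.09 = 0.1991; after-tax cost = 2.66% × (1 − 36.3%) = 1.6944%.
WACC = 0.6918 × 12.9400% + 0.1091 × 3.8857% + 0.1991 × 1.6944% = 9.7132%.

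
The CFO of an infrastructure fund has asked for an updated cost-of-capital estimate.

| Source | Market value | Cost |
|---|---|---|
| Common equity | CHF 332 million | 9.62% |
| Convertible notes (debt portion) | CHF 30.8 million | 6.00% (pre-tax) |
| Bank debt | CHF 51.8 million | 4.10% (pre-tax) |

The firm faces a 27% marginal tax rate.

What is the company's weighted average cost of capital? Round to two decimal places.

Total capital V = 332 + 30.8 + 51.8 = 414.6.
Equity: weight = 332/414.6 = 0.8008; cost = 9.62%.
Convertible notes (debt portion): weight = 30.8/414.6 = 0.0743; after-tax cost = 6% × (1 − 27%) = 4.3800%.
Bank debt: weight = 51.8/414.6 = 0.1249; after-tax cost = 4.1% × (1 − 27%) = 2.9930%.
WACC = 0.8008 × 9.6200% + 0.0743 × 4.3800% + 0.1249 × 2.9930% = 8.4028%.

8.40%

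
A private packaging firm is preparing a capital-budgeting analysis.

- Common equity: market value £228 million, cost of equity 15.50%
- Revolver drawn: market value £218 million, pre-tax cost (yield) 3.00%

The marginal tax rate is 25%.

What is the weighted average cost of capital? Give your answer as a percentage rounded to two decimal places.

Total capital V = 228 + 218 = 446.
Equity: weight = 228/446 = 0.5112; cost = 15.5%.
Revolver drawn: weight = 218/446 = 0.4888; after-tax cost = 3% × (1 − 25%) = 2.2500%.
WACC = 0.5112 × 15.5000% + 0.4888 × 2.2500% = 9.0235%.

9.02%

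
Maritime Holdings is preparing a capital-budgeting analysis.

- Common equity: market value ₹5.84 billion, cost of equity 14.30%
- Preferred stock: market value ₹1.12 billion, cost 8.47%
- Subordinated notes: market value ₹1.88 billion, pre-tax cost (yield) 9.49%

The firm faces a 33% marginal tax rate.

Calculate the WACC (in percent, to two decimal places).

Total capital V = 5.84 + 1.12 + 1.88 = 8.84.
Equity: weight = 5.84/8.84 = 0.6606; cost = 14.3%.
Preferred: weight = 1.12/8.84 = 0.1267; cost = 8.47%.
Subordinated notes: weight = 1.88/8.84 = 0.2127; after-tax cost = 9.49% × (1 − 33%) = 6.3583%.
WACC = 0.6606 × 14.3000% + 0.1267 × 8.4700% + 0.2127 × 6.3583% = 11.8724%.

11.87%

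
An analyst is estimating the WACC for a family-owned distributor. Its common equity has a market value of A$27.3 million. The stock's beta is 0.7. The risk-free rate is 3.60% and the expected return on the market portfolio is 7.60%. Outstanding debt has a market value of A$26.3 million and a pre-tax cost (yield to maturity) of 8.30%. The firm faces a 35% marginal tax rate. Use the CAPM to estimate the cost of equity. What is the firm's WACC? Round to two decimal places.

5.91%

Market risk premium = 7.6% − 3.6% = 4.0%.
Cost of equity via CAPM: Re = 3.6% + 0.7 × 4.0% = 6.4000%.
Total capital V = 27.3 + 26.3 = 53.6.
Equity: weight = 27.3/53.6 = 0.5093; cost = 6.4%.
Debt: weight = 26.3/53.6 = 0.4907; after-tax cost = 8.3% × (1 − 35%) = 5.3950%.
WACC = 0.5093 × 6.4000% + 0.4907 × 5.3950% = 5.9069%.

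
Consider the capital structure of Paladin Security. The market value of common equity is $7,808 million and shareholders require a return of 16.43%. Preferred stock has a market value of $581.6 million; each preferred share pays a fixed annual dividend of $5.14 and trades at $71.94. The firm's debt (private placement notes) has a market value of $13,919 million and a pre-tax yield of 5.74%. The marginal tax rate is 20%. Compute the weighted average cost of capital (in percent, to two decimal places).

Cost of preferred: Rp = 5.14 / 71.94 = 7.1448%.
Total capital V = 7808 + 581.6 + 13919 = 22308.6.
Equity: weight = 7808/22308.6 = 0.3500; cost = 16.43%.
Preferred: weight = 581.6/22308.6 = 0.0261; cost = 7.1448%.
Private placement notes: weight = 13919/22308.6 = 0.6239; after-tax cost = 5.74% × (1 − 20%) = 4.5920%.
WACC = 0.3500 × 16.4300% + 0.0261 × 7.1448% + 0.6239 × 4.5920% = 8.8018%.

8.80%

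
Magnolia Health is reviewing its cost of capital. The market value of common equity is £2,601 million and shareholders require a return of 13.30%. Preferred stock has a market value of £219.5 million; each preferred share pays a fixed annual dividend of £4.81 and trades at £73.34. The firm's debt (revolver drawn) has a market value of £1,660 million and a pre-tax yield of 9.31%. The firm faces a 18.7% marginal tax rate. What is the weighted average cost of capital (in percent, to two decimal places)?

10.85%

Cost of preferred: Rp = 4.81 / 73.34 = 6.5585%.
Total capital V = 2601 + 219.5 + 1660 = 4480.5.
Equity: weight = 2601/4480.5 = 0.5805; cost = 13.3%.
Preferred: weight = 219.5/4480.5 = 0.0490; cost = 6.5585%.
Revolver drawn: weight = 1660/4480.5 = 0.3705; after-tax cost = 9.31% × (1 − 18.7%) = 7.5690%.
WACC = 0.5805 × 13.3000% + 0.0490 × 6.5585% + 0.3705 × 7.5690% = 10.8464%.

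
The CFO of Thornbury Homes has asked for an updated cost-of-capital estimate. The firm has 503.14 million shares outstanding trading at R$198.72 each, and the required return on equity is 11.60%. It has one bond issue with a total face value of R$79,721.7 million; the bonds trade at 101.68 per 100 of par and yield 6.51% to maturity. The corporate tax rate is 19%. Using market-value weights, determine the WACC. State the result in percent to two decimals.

Market value of equity E = 198.72 × 503.14m = 99983.9808m. Market value of debt D = 79721.7m × 101.68/100 = 81061.02456m.
Total capital V = 99983.9808 + 81061.02456 = 181045.00536.
Equity: weight = 99983.9808/181045.00536 = 0.5523; cost = 11.6%.
Bonds outstanding: weight = 81061.02456/181045.00536 = 0.4477; after-tax cost = 6.51% × (1 − 19%) = 5.2731%.
WACC = 0.5523 × 11.6000% + 0.4477 × 5.2731% = 8.7672%.

8.77%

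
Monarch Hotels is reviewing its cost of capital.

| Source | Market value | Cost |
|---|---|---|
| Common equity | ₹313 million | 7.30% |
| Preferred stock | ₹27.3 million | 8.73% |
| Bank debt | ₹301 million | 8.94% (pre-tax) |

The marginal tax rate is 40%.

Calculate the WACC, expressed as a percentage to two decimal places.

Total capital V = 313 + 27.3 + 301 = 641.3.
Equity: weight = 313/641.3 = 0.4881; cost = 7.3%.
Preferred: weight = 27.3/641.3 = 0.0426; cost = 8.73%.
Bank debt: weight = 301/641.3 = 0.4694; after-tax cost = 8.94% × (1 − 40%) = 5.3640%.
WACC = 0.4881 × 7.3000% + 0.0426 × 8.7300% + 0.4694 × 5.3640% = 6.4522%.

6.45%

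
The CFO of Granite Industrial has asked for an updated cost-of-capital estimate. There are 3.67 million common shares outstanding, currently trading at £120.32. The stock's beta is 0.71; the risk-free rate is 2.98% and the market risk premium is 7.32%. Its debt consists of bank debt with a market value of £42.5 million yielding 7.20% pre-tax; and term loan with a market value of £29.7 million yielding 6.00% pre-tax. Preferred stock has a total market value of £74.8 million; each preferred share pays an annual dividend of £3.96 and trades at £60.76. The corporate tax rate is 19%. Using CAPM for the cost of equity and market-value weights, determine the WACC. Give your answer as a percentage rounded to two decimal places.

7.63%

Cost of equity via CAPM: Re = 2.98% + 0.71 × 7.32% = 8.1772%.
Cost of preferred: Rp = 3.96 / 60.76 = 6.5174%.
Market value of equity E = 120.32 × 3.67m = 441.5744m.
Total capital V = 441.5744 + 74.8 + 42.5 + 29.7 = 588.5744.
Equity: weight = 441.5744/588.5744 = 0.7502; cost = 8.1772%.
Preferred: weight = 74.8/588.5744 = 0.1271; cost = 6.5174%.
Bank debt: weight = 42.5/588.5744 = 0.0722; after-tax cost = 7.2% × (1 − 19%) = 5.8320%.
Term loan: weight = 29.7/588.5744 = 0.0505; after-tax cost = 6% × (1 − 19%) = 4.8600%.
WACC = 0.7502 × 8.1772% + 0.1271 × 6.5174% + 0.0722 × 5.8320% + 0.0505 × 4.8600% = 7.6295%.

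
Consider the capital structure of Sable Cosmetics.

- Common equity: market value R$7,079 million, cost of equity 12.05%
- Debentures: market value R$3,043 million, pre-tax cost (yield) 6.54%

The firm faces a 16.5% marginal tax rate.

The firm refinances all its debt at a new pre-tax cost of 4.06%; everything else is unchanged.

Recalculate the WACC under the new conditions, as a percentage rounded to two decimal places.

After the change:
Total capital V = 7079 + 3043 = 10122.
Equity: weight = 7079/10122 = 0.6994; cost = 12.05%.
Debentures: weight = 3043/10122 = 0.3006; after-tax cost = 4.06% × (1 − 16.5%) = 3.3901%.
WACC = 0.6994 × 12.0500% + 0.3006 × 3.3901% = 9.4466%.

9.45%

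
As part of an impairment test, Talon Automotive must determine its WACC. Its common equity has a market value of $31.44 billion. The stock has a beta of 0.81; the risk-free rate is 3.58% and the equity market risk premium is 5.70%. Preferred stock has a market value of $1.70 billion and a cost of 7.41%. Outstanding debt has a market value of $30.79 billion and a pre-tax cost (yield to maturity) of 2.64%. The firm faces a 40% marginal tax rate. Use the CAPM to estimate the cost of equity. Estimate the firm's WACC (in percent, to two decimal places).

4.99%

Cost of equity via CAPM: Re = 3.58% + 0.81 × 5.7% = 8.1970%.
Total capital V = 31.44 + 1.7 + 30.79 = 63.93.
Equity: weight = 31.44/63.93 = 0.4918; cost = 8.197%.
Preferred: weight = 1.7/63.93 = 0.0266; cost = 7.41%.
Debt: weight = 30.79/63.93 = 0.4816; after-tax cost = 2.64% × (1 − 40%) = 1.5840%.
WACC = 0.4918 × 8.1970% + 0.0266 × 7.4100% + 0.4816 × 1.5840% = 4.9911%.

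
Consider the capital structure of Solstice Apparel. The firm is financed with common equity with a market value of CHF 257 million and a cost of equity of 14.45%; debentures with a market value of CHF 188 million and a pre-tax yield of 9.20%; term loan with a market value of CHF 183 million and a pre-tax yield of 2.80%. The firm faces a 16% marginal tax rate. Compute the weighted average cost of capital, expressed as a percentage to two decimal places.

Total capital V = 257 + 188 + 183 = 628.
Equity: weight = 257/628 = 0.4092; cost = 14.45%.
Debentures: weight = 188/628 = 0.2994; after-tax cost = 9.2% × (1 − 16%) = 7.7280%.
Term loan: weight = 183/628 = 0.2914; after-tax cost = 2.8% × (1 − 16%) = 2.3520%.
WACC = 0.4092 × 14.4500% + 0.2994 × 7.7280% + 0.2914 × 2.3520% = 8.9123%.

8.91%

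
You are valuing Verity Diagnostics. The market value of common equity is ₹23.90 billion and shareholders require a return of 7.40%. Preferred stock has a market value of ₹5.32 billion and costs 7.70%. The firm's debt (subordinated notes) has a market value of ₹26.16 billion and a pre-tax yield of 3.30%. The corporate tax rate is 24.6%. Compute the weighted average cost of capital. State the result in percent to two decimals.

5.11%

Total capital V = 23.9 + 5.32 + 26.16 = 55.38.
Equity: weight = 23.9/55.38 = 0.4316; cost = 7.4%.
Preferred: weight = 5.32/55.38 = 0.0961; cost = 7.7%.
Subordinated notes: weight = 26.16/55.38 = 0.4724; after-tax cost = 3.3% × (1 − 24.6%) = 2.4882%.
WACC = 0.4316 × 7.4000% + 0.0961 × 7.7000% + 0.4724 × 2.4882% = 5.1086%.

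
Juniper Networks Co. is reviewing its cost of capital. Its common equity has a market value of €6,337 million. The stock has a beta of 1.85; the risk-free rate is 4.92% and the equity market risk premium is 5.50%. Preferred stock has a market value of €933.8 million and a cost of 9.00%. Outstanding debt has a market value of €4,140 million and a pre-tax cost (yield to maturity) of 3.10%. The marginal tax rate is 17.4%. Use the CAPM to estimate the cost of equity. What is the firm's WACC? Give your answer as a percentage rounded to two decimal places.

Cost of equity via CAPM: Re = 4.92% + 1.85 × 5.5% = 15.0950%.
Total capital V = 6337 + 933.8 + 4140 = 11410.8.
Equity: weight = 6337/11410.8 = 0.5554; cost = 15.095%.
Preferred: weight = 933.8/11410.8 = 0.0818; cost = 9%.
Debt: weight = 4140/11410.8 = 0.3628; after-tax cost = 3.1% × (1 − 17.4%) = 2.5606%.
WACC = 0.5554 × 15.0950% + 0.0818 × 9.0000% + 0.3628 × 2.5606% = 10.0486%.

10.05%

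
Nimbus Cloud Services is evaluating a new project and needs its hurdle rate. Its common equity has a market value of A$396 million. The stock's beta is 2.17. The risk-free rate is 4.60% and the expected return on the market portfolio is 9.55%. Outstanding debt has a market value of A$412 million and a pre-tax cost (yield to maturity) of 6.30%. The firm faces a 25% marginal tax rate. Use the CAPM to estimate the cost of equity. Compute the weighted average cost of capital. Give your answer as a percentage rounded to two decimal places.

Market risk premium = 9.55% − 4.6% = 4.95%.
Cost of equity via CAPM: Re = 4.6% + 2.17 × 4.95% = 15.3415%.
Total capital V = 396 + 412 = 808.
Equity: weight = 396/808 = 0.4901; cost = 15.3415%.
Debt: weight = 412/808 = 0.5099; after-tax cost = 6.3% × (1 − 25%) = 4.7250%.
WACC = 0.4901 × 15.3415% + 0.5099 × 4.7250% = 9.9281%.

9.93%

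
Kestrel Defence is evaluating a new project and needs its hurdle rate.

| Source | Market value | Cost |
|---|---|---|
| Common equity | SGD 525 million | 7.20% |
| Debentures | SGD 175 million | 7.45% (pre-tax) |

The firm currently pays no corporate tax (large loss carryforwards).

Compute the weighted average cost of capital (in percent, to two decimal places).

7.26%

Total capital V = 525 + 175 = 700.
Equity: weight = 525/700 = 0.7500; cost = 7.2%.
Debentures: weight = 175/700 = 0.2500; after-tax cost = 7.45% × (1 − 0%) = 7.4500%.
WACC = 0.7500 × 7.2000% + 0.2500 × 7.4500% = 7.2625%.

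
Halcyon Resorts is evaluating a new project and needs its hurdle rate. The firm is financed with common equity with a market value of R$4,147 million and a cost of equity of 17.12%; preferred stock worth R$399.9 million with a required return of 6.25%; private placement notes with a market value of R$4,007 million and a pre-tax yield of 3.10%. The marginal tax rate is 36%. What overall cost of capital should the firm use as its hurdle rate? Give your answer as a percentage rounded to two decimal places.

9.52%

Total capital V = 4147 + 399.9 + 4007 = 8553.9.
Equity: weight = 4147/8553.9 = 0.4848; cost = 17.12%.
Preferred: weight = 399.9/8553.9 = 0.0468; cost = 6.25%.
Private placement notes: weight = 4007/8553.9 = 0.4684; after-tax cost = 3.1% × (1 − 36%) = 1.9840%.
WACC = 0.4848 × 17.1200% + 0.0468 × 6.2500% + 0.4684 × 1.9840% = 9.5215%.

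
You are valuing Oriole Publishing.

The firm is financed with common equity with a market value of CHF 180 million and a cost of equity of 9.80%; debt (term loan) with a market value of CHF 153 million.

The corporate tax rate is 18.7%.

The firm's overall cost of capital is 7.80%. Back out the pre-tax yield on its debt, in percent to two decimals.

Total capital V = 180 + 153 = 333.
Equity weight = 180/333 = 0.5405.
Term loan weight = 153/333 = 0.4595.
Equity contribution = 0.5405 × 9.8% = 5.2973%.
Remaining for debt = 7.8% − 5.2973% = 2.5027%.
Rd × (1 − 18.7%) × 0.4595 = 2.5027%  ⇒  Rd = 6.6999%.

6.70%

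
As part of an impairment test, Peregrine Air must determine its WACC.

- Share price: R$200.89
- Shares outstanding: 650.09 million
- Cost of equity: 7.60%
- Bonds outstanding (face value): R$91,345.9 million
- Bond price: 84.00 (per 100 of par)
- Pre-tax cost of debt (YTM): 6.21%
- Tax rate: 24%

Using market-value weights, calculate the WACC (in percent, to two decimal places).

6.53%

Market value of equity E = 200.89 × 650.09m = 130596.5801m. Market value of debt D = 91345.9m × 84.0/100 = 76730.556m.
Total capital V = 130596.5801 + 76730.556 = 207327.1361.
Equity: weight = 130596.5801/207327.1361 = 0.6299; cost = 7.6%.
Bonds outstanding: weight = 76730.556/207327.1361 = 0.3701; after-tax cost = 6.21% × (1 − 24%) = 4.7196%.
WACC = 0.6299 × 7.6000% + 0.3701 × 4.7196% = 6.5340%.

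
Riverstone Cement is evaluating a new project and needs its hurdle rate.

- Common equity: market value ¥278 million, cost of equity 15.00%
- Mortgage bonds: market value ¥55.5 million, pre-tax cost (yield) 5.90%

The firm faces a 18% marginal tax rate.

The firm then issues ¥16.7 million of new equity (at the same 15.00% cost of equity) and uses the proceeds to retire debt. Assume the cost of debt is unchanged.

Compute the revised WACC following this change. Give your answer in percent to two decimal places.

After the change:
Total capital V = 294.7 + 38.8 = 333.5.
Equity: weight = 294.7/333.5 = 0.8837; cost = 15%.
Mortgage bonds: weight = 38.8/333.5 = 0.1163; after-tax cost = 5.9% × (1 − 18%) = 4.8380%.
WACC = 0.8837 × 15.0000% + 0.1163 × 4.8380% = 13.8177%.

13.82%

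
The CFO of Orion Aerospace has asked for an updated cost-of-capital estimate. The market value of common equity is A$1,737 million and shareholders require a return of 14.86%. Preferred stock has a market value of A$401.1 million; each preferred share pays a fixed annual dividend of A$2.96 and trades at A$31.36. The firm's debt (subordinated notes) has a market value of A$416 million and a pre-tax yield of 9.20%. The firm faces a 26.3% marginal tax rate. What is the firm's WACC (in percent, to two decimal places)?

Cost of preferred: Rp = 2.96 / 31.36 = 9.4388%.
Total capital V = 1737 + 401.1 + 416 = 2554.1.
Equity: weight = 1737/2554.1 = 0.6801; cost = 14.86%.
Preferred: weight = 401.1/2554.1 = 0.1570; cost = 9.4388%.
Subordinated notes: weight = 416/2554.1 = 0.1629; after-tax cost = 9.2% × (1 − 26.3%) = 6.7804%.
WACC = 0.6801 × 14.8600% + 0.1570 × 9.4388% + 0.1629 × 6.7804% = 12.6927%.

12.69%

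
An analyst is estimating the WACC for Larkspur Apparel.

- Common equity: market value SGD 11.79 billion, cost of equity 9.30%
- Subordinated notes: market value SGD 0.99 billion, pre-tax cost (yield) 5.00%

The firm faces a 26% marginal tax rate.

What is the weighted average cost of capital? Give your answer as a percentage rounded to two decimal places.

8.87%

Total capital V = 11.79 + 0.99 = 12.78.
Equity: weight = 11.79/12.78 = 0.9225; cost = 9.3%.
Subordinated notes: weight = 0.99/12.78 = 0.0775; after-tax cost = 5% × (1 − 26%) = 3.7000%.
WACC = 0.9225 × 9.3000% + 0.0775 × 3.7000% = 8.8662%.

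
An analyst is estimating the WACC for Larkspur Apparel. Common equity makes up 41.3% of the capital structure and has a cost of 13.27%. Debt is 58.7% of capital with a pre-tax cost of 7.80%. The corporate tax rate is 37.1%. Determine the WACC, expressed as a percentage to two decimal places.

8.36%

After-tax cost of debt = 7.8% × (1 − 37.1%) = 4.9062%.
WACC = 0.413 × 13.2700% + 0.587 × 4.9062% = 8.3604%.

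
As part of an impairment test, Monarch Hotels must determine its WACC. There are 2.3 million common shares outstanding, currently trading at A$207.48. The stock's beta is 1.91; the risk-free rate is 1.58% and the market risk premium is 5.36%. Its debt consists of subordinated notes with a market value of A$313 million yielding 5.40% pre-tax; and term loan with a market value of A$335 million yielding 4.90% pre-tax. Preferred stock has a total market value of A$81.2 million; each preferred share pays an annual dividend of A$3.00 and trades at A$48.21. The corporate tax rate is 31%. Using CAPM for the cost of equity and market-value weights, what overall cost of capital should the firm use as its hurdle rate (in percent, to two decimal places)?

7.00%

Cost of equity via CAPM: Re = 1.58% + 1.91 × 5.36% = 11.8176%.
Cost of preferred: Rp = 3.0 / 48.21 = 6.2228%.
Market value of equity E = 207.48 × 2.3m = 477.204m.
Total capital V = 477.204 + 81.2 + 313 + 335 = 1206.404.
Equity: weight = 477.204/1206.404 = 0.3956; cost = 11.8176%.
Preferred: weight = 81.2/1206.404 = 0.0673; cost = 6.2228%.
Subordinated notes: weight = 313/1206.404 = 0.2594; after-tax cost = 5.4% × (1 − 31%) = 3.7260%.
Term loan: weight = 335/1206.404 = 0.2777; after-tax cost = 4.9% × (1 − 31%) = 3.3810%.
WACC = 0.3956 × 11.8176% + 0.0673 × 6.2228% + 0.2594 × 3.7260% + 0.2777 × 3.3810% = 6.9990%.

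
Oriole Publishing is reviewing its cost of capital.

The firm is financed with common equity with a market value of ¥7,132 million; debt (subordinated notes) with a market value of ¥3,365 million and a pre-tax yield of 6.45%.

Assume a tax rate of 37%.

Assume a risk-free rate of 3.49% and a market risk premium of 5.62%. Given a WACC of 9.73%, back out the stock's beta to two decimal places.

1.59

Total capital V = 7132 + 3365 = 10497.
Equity weight = 7132/10497 = 0.6794.
Subordinated notes weight = 3365/10497 = 0.3206.
Debt contribution = 0.3206 × 6.45% × (1 − 37%) = 1.3026%.
Required equity contribution = 9.73% − 1.3026% = 8.4274%  ⇒  Re = 12.4036%.
CAPM: 12.4036% = 3.49% + β × 5.62%  ⇒  β = 1.5860.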